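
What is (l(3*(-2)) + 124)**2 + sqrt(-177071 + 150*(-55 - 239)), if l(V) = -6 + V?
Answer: 12544 + I*sqrt(221171) ≈ 12544.0 + 470.29*I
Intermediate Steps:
(l(3*(-2)) + 124)**2 + sqrt(-177071 + 150*(-55 - 239)) = ((-6 + 3*(-2)) + 124)**2 + sqrt(-177071 + 150*(-55 - 239)) = ((-6 - 6) + 124)**2 + sqrt(-177071 + 150*(-294)) = (-12 + 124)**2 + sqrt(-177071 - 44100) = 112**2 + sqrt(-221171) = 12544 + I*sqrt(221171)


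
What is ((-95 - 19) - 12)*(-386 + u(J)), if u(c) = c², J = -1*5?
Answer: 45486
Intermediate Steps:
J = -5
((-95 - 19) - 12)*(-386 + u(J)) = ((-95 - 19) - 12)*(-386 + (-5)²) = (-114 - 12)*(-386 + 25) = -126*(-361) = 45486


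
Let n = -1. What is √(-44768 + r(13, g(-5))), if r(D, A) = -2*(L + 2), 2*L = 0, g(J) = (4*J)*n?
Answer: 2*I*√11193 ≈ 211.59*I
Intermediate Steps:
g(J) = -4*J (g(J) = (4*J)*(-1) = -4*J)
L = 0 (L = (½)*0 = 0)
r(D, A) = -4 (r(D, A) = -2*(0 + 2) = -2*2 = -4)
√(-44768 + r(13, g(-5))) = √(-44768 - 4) = √(-44772) = 2*I*√11193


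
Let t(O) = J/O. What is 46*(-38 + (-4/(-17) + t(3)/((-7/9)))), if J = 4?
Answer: -216108/119 ≈ -1816.0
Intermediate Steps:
t(O) = 4/O
46*(-38 + (-4/(-17) + t(3)/((-7/9)))) = 46*(-38 + (-4/(-17) + (4/3)/((-7/9)))) = 46*(-38 + (-4*(-1/17) + (4*(1/3))/((-7*1/9)))) = 46*(-38 + (4/17 + 4/(3*(-7/9)))) = 46*(-38 + (4/17 + (4/3)*(-9/7))) = 46*(-38 + (4/17 - 12/7)) = 46*(-38 - 176/119) = 46*(-4698/119) = -216108/119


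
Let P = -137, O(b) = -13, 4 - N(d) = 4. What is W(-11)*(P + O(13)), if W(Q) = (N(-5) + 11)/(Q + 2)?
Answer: 550/3 ≈ 183.33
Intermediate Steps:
N(d) = 0 (N(d) = 4 - 1*4 = 4 - 4 = 0)
W(Q) = 11/(2 + Q) (W(Q) = (0 + 11)/(Q + 2) = 11/(2 + Q))
W(-11)*(P + O(13)) = (11/(2 - 11))*(-137 - 13) = (11/(-9))*(-150) = (11*(-⅑))*(-150) = -11/9*(-150) = 550/3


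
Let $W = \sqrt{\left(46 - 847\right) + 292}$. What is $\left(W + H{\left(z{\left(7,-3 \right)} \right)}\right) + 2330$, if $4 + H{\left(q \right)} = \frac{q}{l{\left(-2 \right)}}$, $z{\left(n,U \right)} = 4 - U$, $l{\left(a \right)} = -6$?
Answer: $\frac{13949}{6} + i \sqrt{509} \approx 2324.8 + 22.561 i$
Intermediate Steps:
$W = i \sqrt{509}$ ($W = \sqrt{-801 + 292} = \sqrt{-509} = i \sqrt{509} \approx 22.561 i$)
$H{\left(q \right)} = -4 - \frac{q}{6}$ ($H{\left(q \right)} = -4 + \frac{q}{-6} = -4 + q \left(- \frac{1}{6}\right) = -4 - \frac{q}{6}$)
$\left(W + H{\left(z{\left(7,-3 \right)} \right)}\right) + 2330 = \left(i \sqrt{509} - \left(4 + \frac{4 - -3}{6}\right)\right) + 2330 = \left(i \sqrt{509} - \left(4 + \frac{4 + 3}{6}\right)\right) + 2330 = \left(i \sqrt{509} - \frac{31}{6}\right) + 2330 = \left(- \frac{31}{6} + i \sqrt{509}\right) + 2330 = \frac{13949}{6} + i \sqrt{509}$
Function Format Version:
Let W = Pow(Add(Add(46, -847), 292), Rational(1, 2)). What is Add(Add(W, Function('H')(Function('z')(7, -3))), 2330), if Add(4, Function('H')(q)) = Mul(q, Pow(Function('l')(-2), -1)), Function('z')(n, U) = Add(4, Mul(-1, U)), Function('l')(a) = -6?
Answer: Add(Rational(13949, 6), Mul(I, Pow(509, Rational(1, 2)))) ≈ Add(2324.8, Mul(22.561, I))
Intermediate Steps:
W = Mul(I, Pow(509, Rational(1, 2))) (W = Pow(Add(-801, 292), Rational(1, 2)) = Pow(-509, Rational(1, 2)) = Mul(I, Pow(509, Rational(1, 2))) ≈ Mul(22.561, I))
Function('H')(q) = Add(-4, Mul(Rational(-1, 6), q)) (Function('H')(q) = Add(-4, Mul(q, Pow(-6, -1))) = Add(-4, Mul(q, Rational(-1, 6))) = Add(-4, Mul(Rational(-1, 6), q)))
Add(Add(W, Function('H')(Function('z')(7, -3))), 2330) = Add(Add(Mul(I, Pow(509, Rational(1, 2))), Add(-4, Mul(Rational(-1, 6), Add(4, Mul(-1, -3))))), 2330) = Add(Add(Mul(I, Pow(509, Rational(1, 2))), Add(-4, Mul(Rational(-1, 6), Add(4, 3)))), 2330) = Add(Add(Mul(I, Pow(509, Rational(1, 2))), Add(-4, Mul(Rational(-1, 6), 7))), 2330) = Add(Add(Mul(I, Pow(509, Rational(1, 2))), Add(-4, Rational(-7, 6))), 2330) = Add(Add(Mul(I, Pow(509, Rational(1, 2))), Rational(-31, 6)), 2330) = Add(Add(Rational(-31, 6), Mul(I, Pow(509, Rational(1, 2)))), 2330) = Add(Rational(13949, 6), Mul(I, Pow(509, Rational(1, 2))))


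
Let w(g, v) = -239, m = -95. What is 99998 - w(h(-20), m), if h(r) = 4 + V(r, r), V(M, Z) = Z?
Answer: 100237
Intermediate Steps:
h(r) = 4 + r
99998 - w(h(-20), m) = 99998 - 1*(-239) = 99998 + 239 = 100237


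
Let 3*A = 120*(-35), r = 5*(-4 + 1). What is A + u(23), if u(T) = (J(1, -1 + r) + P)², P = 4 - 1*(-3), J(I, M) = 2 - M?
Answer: -775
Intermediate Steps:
r = -15 (r = 5*(-3) = -15)
P = 7 (P = 4 + 3 = 7)
u(T) = 625 (u(T) = ((2 - (-1 - 15)) + 7)² = ((2 - 1*(-16)) + 7)² = ((2 + 16) + 7)² = (18 + 7)² = 25² = 625)
A = -1400 (A = (120*(-35))/3 = (⅓)*(-4200) = -1400)
A + u(23) = -1400 + 625 = -775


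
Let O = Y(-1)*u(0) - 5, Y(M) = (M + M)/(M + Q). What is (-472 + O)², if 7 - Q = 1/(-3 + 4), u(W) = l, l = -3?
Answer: 5659641/25 ≈ 2.2639e+5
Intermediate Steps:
u(W) = -3
Q = 6 (Q = 7 - 1/(-3 + 4) = 7 - 1/1 = 7 - 1*1 = 7 - 1 = 6)
Y(M) = 2*M/(6 + M) (Y(M) = (M + M)/(M + 6) = (2*M)/(6 + M) = 2*M/(6 + M))
O = -19/5 (O = (2*(-1)/(6 - 1))*(-3) - 5 = (2*(-1)/5)*(-3) - 5 = (2*(-1)*(⅕))*(-3) - 5 = -⅖*(-3) - 5 = 6/5 - 5 = -19/5 ≈ -3.8000)
(-472 + O)² = (-472 - 19/5)² = (-2379/5)² = 5659641/25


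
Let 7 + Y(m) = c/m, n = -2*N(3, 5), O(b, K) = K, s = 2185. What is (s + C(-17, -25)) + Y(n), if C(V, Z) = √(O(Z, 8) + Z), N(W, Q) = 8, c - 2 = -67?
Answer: 34913/16 + I*√17 ≈ 2182.1 + 4.1231*I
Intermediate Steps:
c = -65 (c = 2 - 67 = -65)
n = -16 (n = -2*8 = -16)
C(V, Z) = √(8 + Z)
Y(m) = -7 - 65/m
(s + C(-17, -25)) + Y(n) = (2185 + √(8 - 25)) + (-7 - 65/(-16)) = (2185 + √(-17)) + (-7 - 65*(-1/16)) = (2185 + I*√17) + (-7 + 65/16) = (2185 + I*√17) - 47/16 = 34913/16 + I*√17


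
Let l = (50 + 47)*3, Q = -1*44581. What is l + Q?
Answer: -44290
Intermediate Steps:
Q = -44581
l = 291 (l = 97*3 = 291)
l + Q = 291 - 44581 = -44290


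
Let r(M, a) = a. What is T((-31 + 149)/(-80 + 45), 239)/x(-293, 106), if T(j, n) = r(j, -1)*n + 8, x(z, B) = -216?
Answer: 77/72 ≈ 1.0694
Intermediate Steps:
T(j, n) = 8 - n (T(j, n) = -n + 8 = 8 - n)
T((-31 + 149)/(-80 + 45), 239)/x(-293, 106) = (8 - 1*239)/(-216) = (8 - 239)*(-1/216) = -231*(-1/216) = 77/72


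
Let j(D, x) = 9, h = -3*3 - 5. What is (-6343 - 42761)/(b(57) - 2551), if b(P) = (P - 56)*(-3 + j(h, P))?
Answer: 49104/2545 ≈ 19.294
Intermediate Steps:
h = -14 (h = -9 - 5 = -14)
b(P) = -336 + 6*P (b(P) = (P - 56)*(-3 + 9) = (-56 + P)*6 = -336 + 6*P)
(-6343 - 42761)/(b(57) - 2551) = (-6343 - 42761)/((-336 + 6*57) - 2551) = -49104/((-336 + 342) - 2551) = -49104/(6 - 2551) = -49104/(-2545) = -49104*(-1/2545) = 49104/2545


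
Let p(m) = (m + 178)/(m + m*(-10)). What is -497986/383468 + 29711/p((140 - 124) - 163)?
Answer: 7536605821519/5943754 ≈ 1.2680e+6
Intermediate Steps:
p(m) = -(178 + m)/(9*m) (p(m) = (178 + m)/(m - 10*m) = (178 + m)/((-9*m)) = (178 + m)*(-1/(9*m)) = -(178 + m)/(9*m))
-497986/383468 + 29711/p((140 - 124) - 163) = -497986/383468 + 29711/(((-178 - ((140 - 124) - 163))/(9*((140 - 124) - 163)))) = -497986*1/383468 + 29711/(((-178 - (16 - 163))/(9*(16 - 163)))) = -248993/191734 + 29711/(((1/9)*(-178 - 1*(-147))/(-147))) = -248993/191734 + 29711/(((1/9)*(-1/147)*(-178 + 147))) = -248993/191734 + 29711/(((1/9)*(-1/147)*(-31))) = -248993/191734 + 29711/(31/1323) = -248993/191734 + 29711*(1323/31) = -248993/191734 + 39307653/31 = 7536605821519/5943754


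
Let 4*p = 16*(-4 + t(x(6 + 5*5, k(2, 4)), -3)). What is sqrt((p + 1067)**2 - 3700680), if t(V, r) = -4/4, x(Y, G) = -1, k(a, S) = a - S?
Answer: I*sqrt(2604471) ≈ 1613.8*I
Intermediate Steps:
t(V, r) = -1 (t(V, r) = -4*1/4 = -1)
p = -20 (p = (16*(-4 - 1))/4 = (16*(-5))/4 = (1/4)*(-80) = -20)
sqrt((p + 1067)**2 - 3700680) = sqrt((-20 + 1067)**2 - 3700680) = sqrt(1047**2 - 3700680) = sqrt(1096209 - 3700680) = sqrt(-2604471) = I*sqrt(2604471)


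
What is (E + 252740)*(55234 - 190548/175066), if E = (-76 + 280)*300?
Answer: 1517806486525120/87533 ≈ 1.7340e+10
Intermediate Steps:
E = 61200 (E = 204*300 = 61200)
(E + 252740)*(55234 - 190548/175066) = (61200 + 252740)*(55234 - 190548/175066) = 313940*(55234 - 190548*1/175066) = 313940*(55234 - 95274/87533) = 313940*(4834702448/87533) = 1517806486525120/87533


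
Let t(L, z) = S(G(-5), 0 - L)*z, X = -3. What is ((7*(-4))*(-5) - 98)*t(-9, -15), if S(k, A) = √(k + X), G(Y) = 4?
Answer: -630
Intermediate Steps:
S(k, A) = √(-3 + k) (S(k, A) = √(k - 3) = √(-3 + k))
t(L, z) = z (t(L, z) = √(-3 + 4)*z = √1*z = 1*z = z)
((7*(-4))*(-5) - 98)*t(-9, -15) = ((7*(-4))*(-5) - 98)*(-15) = (-28*(-5) - 98)*(-15) = (140 - 98)*(-15) = 42*(-15) = -630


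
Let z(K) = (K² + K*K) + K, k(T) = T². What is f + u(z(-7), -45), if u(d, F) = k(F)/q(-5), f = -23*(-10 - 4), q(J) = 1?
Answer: 2347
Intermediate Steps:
z(K) = K + 2*K² (z(K) = (K² + K²) + K = 2*K² + K = K + 2*K²)
f = 322 (f = -23*(-14) = 322)
u(d, F) = F² (u(d, F) = F²/1 = F²*1 = F²)
f + u(z(-7), -45) = 322 + (-45)² = 322 + 2025 = 2347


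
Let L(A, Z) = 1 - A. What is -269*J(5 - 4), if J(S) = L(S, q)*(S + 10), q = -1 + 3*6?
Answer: 0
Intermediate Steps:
q = 17 (q = -1 + 18 = 17)
J(S) = (1 - S)*(10 + S) (J(S) = (1 - S)*(S + 10) = (1 - S)*(10 + S))
-269*J(5 - 4) = -(-269)*(-1 + (5 - 4))*(10 + (5 - 4)) = -(-269)*(-1 + 1)*(10 + 1) = -(-269)*0*11 = -269*0 = 0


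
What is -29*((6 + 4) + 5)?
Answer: -435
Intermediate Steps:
-29*((6 + 4) + 5) = -29*(10 + 5) = -29*15 = -435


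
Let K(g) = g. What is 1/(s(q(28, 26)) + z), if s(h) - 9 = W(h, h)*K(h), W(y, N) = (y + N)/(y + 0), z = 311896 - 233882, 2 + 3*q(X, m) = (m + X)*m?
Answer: 3/236873 ≈ 1.2665e-5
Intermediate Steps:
q(X, m) = -⅔ + m*(X + m)/3 (q(X, m) = -⅔ + ((m + X)*m)/3 = -⅔ + ((X + m)*m)/3 = -⅔ + (m*(X + m))/3 = -⅔ + m*(X + m)/3)
z = 78014
W(y, N) = (N + y)/y
s(h) = 9 + 2*h (s(h) = 9 + ((h + h)/h)*h = 9 + ((2*h)/h)*h = 9 + 2*h)
1/(s(q(28, 26)) + z) = 1/((9 + 2*(-⅔ + (⅓)*26² + (⅓)*28*26)) + 78014) = 1/((9 + 2*(-⅔ + (⅓)*676 + 728/3)) + 78014) = 1/((9 + 2*(-⅔ + 676/3 + 728/3)) + 78014) = 1/((9 + 2*(1402/3)) + 78014) = 1/((9 + 2804/3) + 78014) = 1/(2831/3 + 78014) = 1/(236873/3) = 3/236873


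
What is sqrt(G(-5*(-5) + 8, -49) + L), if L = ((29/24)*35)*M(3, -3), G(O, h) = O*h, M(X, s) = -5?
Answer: I*sqrt(263298)/12 ≈ 42.76*I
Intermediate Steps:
L = -5075/24 (L = ((29/24)*35)*(-5) = (1015/24)*(-5) = -5075/24 ≈ -211.46)
sqrt(G(-5*(-5) + 8, -49) + L) = sqrt((-5*(-5) + 8)*(-49) - 5075/24) = sqrt((25 + 8)*(-49) - 5075/24) = sqrt(33*(-49) - 5075/24) = sqrt(-1617 - 5075/24) = sqrt(-43883/24) = I*sqrt(263298)/12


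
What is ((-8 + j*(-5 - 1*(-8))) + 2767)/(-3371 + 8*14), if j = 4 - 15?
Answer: -2726/3259 ≈ -0.83645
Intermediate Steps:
j = -11
((-8 + j*(-5 - 1*(-8))) + 2767)/(-3371 + 8*14) = ((-8 - 11*(-5 - 1*(-8))) + 2767)/(-3371 + 8*14) = ((-8 - 11*(-5 + 8)) + 2767)/(-3371 + 112) = ((-8 - 11*3) + 2767)/(-3259) = ((-8 - 33) + 2767)*(-1/3259) = (-41 + 2767)*(-1/3259) = 2726*(-1/3259) = -2726/3259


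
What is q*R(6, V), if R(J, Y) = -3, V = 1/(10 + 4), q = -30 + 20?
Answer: 30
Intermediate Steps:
q = -10
V = 1/14 ≈ 0.071429
q*R(6, V) = -10*(-3) = 30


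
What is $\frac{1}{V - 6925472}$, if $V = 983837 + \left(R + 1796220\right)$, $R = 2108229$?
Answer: $- \frac{1}{2037186} \approx -4.9087 \cdot 10^{-7}$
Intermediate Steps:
$V = 4888286$ ($V = 983837 + \left(2108229 + 1796220\right) = 983837 + 3904449 = 4888286$)
$\frac{1}{V - 6925472} = \frac{1}{4888286 - 6925472} = \frac{1}{-2037186} = - \frac{1}{2037186}$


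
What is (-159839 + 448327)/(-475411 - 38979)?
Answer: -144244/257195 ≈ -0.56083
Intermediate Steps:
(-159839 + 448327)/(-475411 - 38979) = 288488/(-514390) = 288488*(-1/514390) = -144244/257195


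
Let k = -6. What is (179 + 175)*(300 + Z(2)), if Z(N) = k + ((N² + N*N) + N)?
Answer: 107616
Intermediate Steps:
Z(N) = -6 + N + 2*N² (Z(N) = -6 + ((N² + N*N) + N) = -6 + ((N² + N²) + N) = -6 + (2*N² + N) = -6 + (N + 2*N²) = -6 + N + 2*N²)
(179 + 175)*(300 + Z(2)) = (179 + 175)*(300 + (-6 + 2 + 2*2²)) = 354*(300 + (-6 + 2 + 2*4)) = 354*(300 + (-6 + 2 + 8)) = 354*(300 + 4) = 354*304 = 107616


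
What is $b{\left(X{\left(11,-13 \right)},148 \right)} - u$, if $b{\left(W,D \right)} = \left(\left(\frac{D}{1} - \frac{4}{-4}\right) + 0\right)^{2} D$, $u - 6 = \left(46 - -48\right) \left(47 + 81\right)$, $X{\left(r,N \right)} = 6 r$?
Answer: $3273710$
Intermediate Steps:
$u = 12038$ ($u = 6 + \left(46 - -48\right) \left(47 + 81\right) = 6 + \left(46 + 48\right) 128 = 6 + 94 \cdot 128 = 6 + 12032 = 12038$)
$b{\left(W,D \right)} = D \left(1 + D\right)^{2}$ ($b{\left(W,D \right)} = \left(\left(D 1 - -1\right) + 0\right)^{2} D = \left(\left(D + 1\right) + 0\right)^{2} D = \left(\left(1 + D\right) + 0\right)^{2} D = \left(1 + D\right)^{2} D = D \left(1 + D\right)^{2}$)
$b{\left(X{\left(11,-13 \right)},148 \right)} - u = 148 \left(1 + 148\right)^{2} - 12038 = 148 \cdot 149^{2} - 12038 = 148 \cdot 22201 - 12038 = 3285748 - 12038 = 3273710$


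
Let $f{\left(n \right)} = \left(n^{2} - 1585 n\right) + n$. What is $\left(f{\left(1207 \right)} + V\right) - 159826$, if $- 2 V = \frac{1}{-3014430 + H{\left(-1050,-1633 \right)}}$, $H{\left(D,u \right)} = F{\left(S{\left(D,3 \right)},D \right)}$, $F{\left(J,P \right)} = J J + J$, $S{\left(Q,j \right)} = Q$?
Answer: $- \frac{2352448895399}{3825960} \approx -6.1487 \cdot 10^{5}$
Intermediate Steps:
$F{\left(J,P \right)} = J + J^{2}$ ($F{\left(J,P \right)} = J^{2} + J = J + J^{2}$)
$f{\left(n \right)} = n^{2} - 1584 n$
$H{\left(D,u \right)} = D \left(1 + D\right)$
$V = \frac{1}{3825960}$ ($V = - \frac{1}{2 \left(-3014430 - 1050 \left(1 - 1050\right)\right)} = - \frac{1}{2 \left(-3014430 - -1101450\right)} = - \frac{1}{2 \left(-3014430 + 1101450\right)} = - \frac{1}{2 \left(-1912980\right)} = \left(- \frac{1}{2}\right) \left(- \frac{1}{1912980}\right) = \frac{1}{3825960} \approx 2.6137 \cdot 10^{-7}$)
$\left(f{\left(1207 \right)} + V\right) - 159826 = \left(1207 \left(-1584 + 1207\right) + \frac{1}{3825960}\right) - 159826 = \left(1207 \left(-377\right) + \frac{1}{3825960}\right) - 159826 = \left(-455039 + \frac{1}{3825960}\right) - 159826 = - \frac{1740961012439}{3825960} - 159826 = - \frac{2352448895399}{3825960}$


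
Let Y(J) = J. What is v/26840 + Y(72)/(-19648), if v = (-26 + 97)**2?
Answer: 189674/1029985 ≈ 0.18415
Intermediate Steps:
v = 5041 (v = 71**2 = 5041)
v/26840 + Y(72)/(-19648) = 5041/26840 + 72/(-19648) = 5041*(1/26840) + 72*(-1/19648) = 5041/26840 - 9/2456 = 189674/1029985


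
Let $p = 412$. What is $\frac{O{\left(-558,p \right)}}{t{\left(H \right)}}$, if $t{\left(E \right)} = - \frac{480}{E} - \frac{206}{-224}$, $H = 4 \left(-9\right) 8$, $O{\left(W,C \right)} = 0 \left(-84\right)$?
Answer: $0$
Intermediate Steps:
$O{\left(W,C \right)} = 0$
$H = -288$ ($H = \left(-36\right) 8 = -288$)
$t{\left(E \right)} = \frac{103}{112} - \frac{480}{E}$ ($t{\left(E \right)} = - \frac{480}{E} - - \frac{103}{112} = - \frac{480}{E} + \frac{103}{112} = \frac{103}{112} - \frac{480}{E}$)
$\frac{O{\left(-558,p \right)}}{t{\left(H \right)}} = \frac{0}{\frac{103}{112} - \frac{480}{-288}} = \frac{0}{\frac{103}{112} - - \frac{5}{3}} = \frac{0}{\frac{103}{112} + \frac{5}{3}} = \frac{0}{\frac{869}{336}} = 0 \cdot \frac{336}{869} = 0$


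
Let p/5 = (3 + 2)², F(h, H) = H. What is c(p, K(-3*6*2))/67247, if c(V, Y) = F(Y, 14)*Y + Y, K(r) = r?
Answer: -540/67247 ≈ -0.0080301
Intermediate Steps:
p = 125 (p = 5*(3 + 2)² = 5*5² = 5*25 = 125)
c(V, Y) = 15*Y (c(V, Y) = 14*Y + Y = 15*Y)
c(p, K(-3*6*2))/67247 = (15*(-3*6*2))/67247 = (15*(-18*2))*(1/67247) = (15*(-36))*(1/67247) = -540*1/67247 = -540/67247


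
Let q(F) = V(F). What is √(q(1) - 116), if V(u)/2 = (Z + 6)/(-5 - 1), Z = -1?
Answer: I*√1059/3 ≈ 10.847*I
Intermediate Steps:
V(u) = -5/3 (V(u) = 2*((-1 + 6)/(-5 - 1)) = 2*(5/(-6)) = 2*(5*(-⅙)) = 2*(-⅚) = -5/3)
q(F) = -5/3
√(q(1) - 116) = √(-5/3 - 116) = √(-353/3) = I*√1059/3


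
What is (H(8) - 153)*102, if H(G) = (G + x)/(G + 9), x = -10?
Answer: -15618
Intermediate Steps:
H(G) = (-10 + G)/(9 + G) (H(G) = (G - 10)/(G + 9) = (-10 + G)/(9 + G))
(H(8) - 153)*102 = ((-10 + 8)/(9 + 8) - 153)*102 = (-2/17 - 153)*102 = -2603/17*102 = -15618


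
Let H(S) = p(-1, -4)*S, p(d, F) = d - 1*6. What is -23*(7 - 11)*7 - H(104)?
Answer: 1372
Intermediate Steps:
p(d, F) = -6 + d (p(d, F) = d - 6 = -6 + d)
H(S) = -7*S (H(S) = (-6 - 1)*S = -7*S)
-23*(7 - 11)*7 - H(104) = -23*(7 - 11)*7 - (-7)*104 = -23*(-4)*7 - 1*(-728) = 92*7 + 728 = 644 + 728 = 1372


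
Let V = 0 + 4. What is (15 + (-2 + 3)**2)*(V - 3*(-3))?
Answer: 208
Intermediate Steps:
V = 4
(15 + (-2 + 3)**2)*(V - 3*(-3)) = (15 + (-2 + 3)**2)*(4 - 3*(-3)) = (15 + 1**2)*(4 + 9) = (15 + 1)*13 = 16*13 = 208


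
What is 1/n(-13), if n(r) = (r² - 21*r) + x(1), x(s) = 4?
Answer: 1/446 ≈ 0.0022422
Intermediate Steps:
n(r) = 4 + r² - 21*r (n(r) = (r² - 21*r) + 4 = 4 + r² - 21*r)
1/n(-13) = 1/(4 + (-13)² - 21*(-13)) = 1/(4 + 169 + 273) = 1/446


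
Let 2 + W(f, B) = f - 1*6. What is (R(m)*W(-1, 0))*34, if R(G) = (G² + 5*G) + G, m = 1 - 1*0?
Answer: -2142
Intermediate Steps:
W(f, B) = -8 + f (W(f, B) = -2 + (f - 1*6) = -2 + (f - 6) = -2 + (-6 + f) = -8 + f)
m = 1 (m = 1 + 0 = 1)
R(G) = G² + 6*G
(R(m)*W(-1, 0))*34 = ((1*(6 + 1))*(-8 - 1))*34 = ((1*7)*(-9))*34 = (7*(-9))*34 = -63*34 = -2142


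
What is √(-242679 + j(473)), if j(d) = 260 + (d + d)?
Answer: I*√241473 ≈ 491.4*I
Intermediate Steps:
j(d) = 260 + 2*d
√(-242679 + j(473)) = √(-242679 + (260 + 2*473)) = √(-242679 + (260 + 946)) = √(-242679 + 1206) = √(-241473) = I*√241473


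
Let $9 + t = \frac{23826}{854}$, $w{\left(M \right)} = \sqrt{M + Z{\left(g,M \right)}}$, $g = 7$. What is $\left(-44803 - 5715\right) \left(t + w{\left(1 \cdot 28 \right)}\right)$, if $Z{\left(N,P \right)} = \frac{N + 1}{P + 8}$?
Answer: $- \frac{407680260}{427} - \frac{50518 \sqrt{254}}{3} \approx -1.2231 \cdot 10^{6}$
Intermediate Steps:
$Z{\left(N,P \right)} = \frac{1 + N}{8 + P}$
$w{\left(M \right)} = \sqrt{M + \frac{8}{8 + M}}$ ($w{\left(M \right)} = \sqrt{M + \frac{1 + 7}{8 + M}} = \sqrt{M + \frac{1}{8 + M} 8} = \sqrt{M + \frac{8}{8 + M}}$)
$t = \frac{8070}{427}$ ($t = -9 + \frac{23826}{854} = -9 + 23826 \cdot \frac{1}{854} = -9 + \frac{11913}{427} = \frac{8070}{427} \approx 18.899$)
$\left(-44803 - 5715\right) \left(t + w{\left(1 \cdot 28 \right)}\right) = \left(-44803 - 5715\right) \left(\frac{8070}{427} + \sqrt{\frac{8 + 1 \cdot 28 \left(8 + 1 \cdot 28\right)}{8 + 1 \cdot 28}}\right) = - 50518 \left(\frac{8070}{427} + \sqrt{\frac{8 + 28 \left(8 + 28\right)}{8 + 28}}\right) = - 50518 \left(\frac{8070}{427} + \sqrt{\frac{8 + 28 \cdot 36}{36}}\right) = - 50518 \left(\frac{8070}{427} + \sqrt{\frac{8 + 1008}{36}}\right) = - 50518 \left(\frac{8070}{427} + \sqrt{\frac{1}{36} \cdot 1016}\right) = - 50518 \left(\frac{8070}{427} + \sqrt{\frac{254}{9}}\right) = - 50518 \left(\frac{8070}{427} + \frac{\sqrt{254}}{3}\right) = - \frac{407680260}{427} - \frac{50518 \sqrt{254}}{3}$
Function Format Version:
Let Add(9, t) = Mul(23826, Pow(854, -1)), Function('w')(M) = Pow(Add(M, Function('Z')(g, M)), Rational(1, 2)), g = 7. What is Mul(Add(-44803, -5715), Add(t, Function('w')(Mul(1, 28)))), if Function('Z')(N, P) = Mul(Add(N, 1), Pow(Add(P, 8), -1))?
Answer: Add(Rational(-407680260, 427), Mul(Rational(-50518, 3), Pow(254, Rational(1, 2)))) ≈ -1.2231e+6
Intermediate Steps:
Function('Z')(N, P) = Mul(Pow(Add(8, P), -1), Add(1, N)) (Function('Z')(N, P) = Mul(Add(1, N), Pow(Add(8, P), -1)) = Mul(Pow(Add(8, P), -1), Add(1, N)))
Function('w')(M) = Pow(Add(M, Mul(8, Pow(Add(8, M), -1))), Rational(1, 2)) (Function('w')(M) = Pow(Add(M, Mul(Pow(Add(8, M), -1), Add(1, 7))), Rational(1, 2)) = Pow(Add(M, Mul(Pow(Add(8, M), -1), 8)), Rational(1, 2)) = Pow(Add(M, Mul(8, Pow(Add(8, M), -1))), Rational(1, 2)))
t = Rational(8070, 427) (t = Add(-9, Mul(23826, Pow(854, -1))) = Add(-9, Mul(23826, Rational(1, 854))) = Add(-9, Rational(11913, 427)) = Rational(8070, 427) ≈ 18.899)
Mul(Add(-44803, -5715), Add(t, Function('w')(Mul(1, 28)))) = Mul(Add(-44803, -5715), Add(Rational(8070, 427), Pow(Mul(Pow(Add(8, Mul(1, 28)), -1), Add(8, Mul(Mul(1, 28), Add(8, Mul(1, 28))))), Rational(1, 2)))) = Mul(-50518, Add(Rational(8070, 427), Pow(Mul(Pow(Add(8, 28), -1), Add(8, Mul(28, Add(8, 28)))), Rational(1, 2)))) = Mul(-50518, Add(Rational(8070, 427), Pow(Mul(Pow(36, -1), Add(8, Mul(28, 36))), Rational(1, 2)))) = Mul(-50518, Add(Rational(8070, 427), Pow(Mul(Rational(1, 36), Add(8, 1008)), Rational(1, 2)))) = Mul(-50518, Add(Rational(8070, 427), Pow(Mul(Rational(1, 36), 1016), Rational(1, 2)))) = Mul(-50518, Add(Rational(8070, 427), Pow(Rational(254, 9), Rational(1, 2)))) = Mul(-50518, Add(Rational(8070, 427), Mul(Rational(1, 3), Pow(254, Rational(1, 2))))) = Add(Rational(-407680260, 427), Mul(Rational(-50518, 3), Pow(254, Rational(1, 2))))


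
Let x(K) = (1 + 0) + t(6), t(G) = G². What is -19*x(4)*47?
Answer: -33041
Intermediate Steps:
x(K) = 37 (x(K) = (1 + 0) + 6² = 1 + 36 = 37)
-19*x(4)*47 = -19*37*47 = -703*47 = -33041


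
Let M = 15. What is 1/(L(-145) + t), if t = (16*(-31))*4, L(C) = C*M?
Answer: -1/4159 ≈ -0.00024044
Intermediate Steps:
L(C) = 15*C (L(C) = C*15 = 15*C)
t = -1984 (t = -496*4 = -1984)
1/(L(-145) + t) = 1/(15*(-145) - 1984) = 1/(-2175 - 1984) = 1/(-4159) = -1/4159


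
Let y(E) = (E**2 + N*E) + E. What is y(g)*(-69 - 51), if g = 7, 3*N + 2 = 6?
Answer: -7840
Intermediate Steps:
N = 4/3 (N = -2/3 + (1/3)*6 = -2/3 + 2 = 4/3 ≈ 1.3333)
y(E) = E**2 + 7*E/3 (y(E) = (E**2 + 4*E/3) + E = E**2 + 7*E/3)
y(g)*(-69 - 51) = ((1/3)*7*(7 + 3*7))*(-69 - 51) = ((1/3)*7*(7 + 21))*(-120) = ((1/3)*7*28)*(-120) = (196/3)*(-120) = -7840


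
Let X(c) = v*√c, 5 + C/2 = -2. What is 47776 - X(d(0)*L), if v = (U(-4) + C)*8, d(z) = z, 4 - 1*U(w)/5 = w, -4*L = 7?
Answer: 47776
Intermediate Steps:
L = -7/4 (L = -¼*7 = -7/4 ≈ -1.7500)
U(w) = 20 - 5*w
C = -14 (C = -10 + 2*(-2) = -10 - 4 = -14)
v = 208 (v = ((20 - 5*(-4)) - 14)*8 = ((20 + 20) - 14)*8 = (40 - 14)*8 = 26*8 = 208)
X(c) = 208*√c
47776 - X(d(0)*L) = 47776 - 208*√(0*(-7/4)) = 47776 - 208*√0 = 47776 - 208*0 = 47776 - 1*0 = 47776 + 0 = 47776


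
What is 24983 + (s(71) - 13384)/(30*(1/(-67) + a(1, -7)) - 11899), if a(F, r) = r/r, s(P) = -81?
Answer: 19868707854/795253 ≈ 24984.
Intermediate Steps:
a(F, r) = 1
24983 + (s(71) - 13384)/(30*(1/(-67) + a(1, -7)) - 11899) = 24983 + (-81 - 13384)/(30*(1/(-67) + 1) - 11899) = 24983 - 13465/(30*(-1/67 + 1) - 11899) = 24983 - 13465/(30*(66/67) - 11899) = 24983 - 13465/(1980/67 - 11899) = 24983 - 13465/(-795253/67) = 24983 - 13465*(-67/795253) = 24983 + 902155/795253 = 19868707854/795253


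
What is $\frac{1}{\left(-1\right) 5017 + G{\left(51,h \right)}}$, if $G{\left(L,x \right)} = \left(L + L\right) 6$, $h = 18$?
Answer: $- \frac{1}{4405} \approx -0.00022701$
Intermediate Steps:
$G{\left(L,x \right)} = 12 L$ ($G{\left(L,x \right)} = 2 L 6 = 12 L$)
$\frac{1}{\left(-1\right) 5017 + G{\left(51,h \right)}} = \frac{1}{\left(-1\right) 5017 + 12 \cdot 51} = \frac{1}{-5017 + 612} = \frac{1}{-4405} = - \frac{1}{4405}$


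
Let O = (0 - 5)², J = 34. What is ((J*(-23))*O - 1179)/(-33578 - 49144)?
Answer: 20729/82722 ≈ 0.25059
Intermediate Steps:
O = 25 (O = (-5)² = 25)
((J*(-23))*O - 1179)/(-33578 - 49144) = ((34*(-23))*25 - 1179)/(-33578 - 49144) = (-782*25 - 1179)/(-82722) = (-19550 - 1179)*(-1/82722) = -20729*(-1/82722) = 20729/82722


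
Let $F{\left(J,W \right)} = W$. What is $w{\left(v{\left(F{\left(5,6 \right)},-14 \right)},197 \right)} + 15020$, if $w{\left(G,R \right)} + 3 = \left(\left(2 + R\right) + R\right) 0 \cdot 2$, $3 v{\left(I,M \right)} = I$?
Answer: $15017$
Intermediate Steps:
$v{\left(I,M \right)} = \frac{I}{3}$
$w{\left(G,R \right)} = -3$ ($w{\left(G,R \right)} = -3 + \left(\left(2 + R\right) + R\right) 0 \cdot 2 = -3 + \left(2 + 2 R\right) 0 \cdot 2 = -3 + 0 \cdot 2 = -3 + 0 = -3$)
$w{\left(v{\left(F{\left(5,6 \right)},-14 \right)},197 \right)} + 15020 = -3 + 15020 = 15017$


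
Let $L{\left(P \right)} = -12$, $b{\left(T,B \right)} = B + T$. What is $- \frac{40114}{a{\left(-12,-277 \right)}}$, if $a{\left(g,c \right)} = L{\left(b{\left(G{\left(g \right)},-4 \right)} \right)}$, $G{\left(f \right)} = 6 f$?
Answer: $\frac{20057}{6} \approx 3342.8$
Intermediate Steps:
$a{\left(g,c \right)} = -12$
$- \frac{40114}{a{\left(-12,-277 \right)}} = - \frac{40114}{-12} = \left(-40114\right) \left(- \frac{1}{12}\right) = \frac{20057}{6}$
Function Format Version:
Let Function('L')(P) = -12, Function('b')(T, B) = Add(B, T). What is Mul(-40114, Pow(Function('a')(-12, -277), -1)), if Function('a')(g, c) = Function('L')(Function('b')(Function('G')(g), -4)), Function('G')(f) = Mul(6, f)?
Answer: Rational(20057, 6) ≈ 3342.8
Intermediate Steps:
Function('a')(g, c) = -12
Mul(-40114, Pow(Function('a')(-12, -277), -1)) = Mul(-40114, Pow(-12, -1)) = Mul(-40114, Rational(-1, 12)) = Rational(20057, 6)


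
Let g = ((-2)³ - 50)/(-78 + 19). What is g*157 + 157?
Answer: 18369/59 ≈ 311.34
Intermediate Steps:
g = 58/59 (g = (-8 - 50)/(-59) = -58*(-1/59) = 58/59 ≈ 0.98305)
g*157 + 157 = (58/59)*157 + 157 = 9106/59 + 157 = 18369/59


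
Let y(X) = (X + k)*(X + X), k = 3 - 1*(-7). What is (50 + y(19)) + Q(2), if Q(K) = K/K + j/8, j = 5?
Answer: 9229/8 ≈ 1153.6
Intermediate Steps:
k = 10 (k = 3 + 7 = 10)
Q(K) = 13/8 (Q(K) = K/K + 5/8 = 1 + 5*(1/8) = 1 + 5/8 = 13/8)
y(X) = 2*X*(10 + X) (y(X) = (X + 10)*(X + X) = (10 + X)*(2*X) = 2*X*(10 + X))
(50 + y(19)) + Q(2) = (50 + 2*19*(10 + 19)) + 13/8 = (50 + 2*19*29) + 13/8 = (50 + 1102) + 13/8 = 1152 + 13/8 = 9229/8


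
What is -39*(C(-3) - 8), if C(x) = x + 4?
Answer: 273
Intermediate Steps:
C(x) = 4 + x
-39*(C(-3) - 8) = -39*((4 - 3) - 8) = -39*(1 - 8) = -39*(-7) = 273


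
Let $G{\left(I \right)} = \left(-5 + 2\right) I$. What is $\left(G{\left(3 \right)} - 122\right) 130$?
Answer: $-17030$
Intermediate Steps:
$G{\left(I \right)} = - 3 I$
$\left(G{\left(3 \right)} - 122\right) 130 = \left(\left(-3\right) 3 - 122\right) 130 = \left(-9 - 122\right) 130 = \left(-131\right) 130 = -17030$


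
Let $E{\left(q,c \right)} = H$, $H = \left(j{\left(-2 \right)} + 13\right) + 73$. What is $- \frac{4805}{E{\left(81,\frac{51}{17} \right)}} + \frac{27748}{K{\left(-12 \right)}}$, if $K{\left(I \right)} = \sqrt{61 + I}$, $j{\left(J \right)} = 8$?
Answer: $\frac{367811}{94} \approx 3912.9$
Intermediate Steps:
$H = 94$ ($H = \left(8 + 13\right) + 73 = 21 + 73 = 94$)
$E{\left(q,c \right)} = 94$
$- \frac{4805}{E{\left(81,\frac{51}{17} \right)}} + \frac{27748}{K{\left(-12 \right)}} = - \frac{4805}{94} + \frac{27748}{\sqrt{61 - 12}} = \left(-4805\right) \frac{1}{94} + \frac{27748}{\sqrt{49}} = - \frac{4805}{94} + \frac{27748}{7} = - \frac{4805}{94} + 27748 \cdot \frac{1}{7} = - \frac{4805}{94} + 3964 = \frac{367811}{94}$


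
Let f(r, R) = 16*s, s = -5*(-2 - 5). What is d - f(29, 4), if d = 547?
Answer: -13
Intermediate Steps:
s = 35 (s = -5*(-7) = 35)
f(r, R) = 560 (f(r, R) = 16*35 = 560)
d - f(29, 4) = 547 - 1*560 = 547 - 560 = -13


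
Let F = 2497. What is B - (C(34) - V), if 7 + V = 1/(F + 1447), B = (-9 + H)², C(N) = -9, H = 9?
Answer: 7889/3944 ≈ 2.0003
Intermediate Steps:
B = 0 (B = (-9 + 9)² = 0² = 0)
V = -27607/3944 (V = -7 + 1/(2497 + 1447) = -7 + 1/3944 = -27607/3944 ≈ -6.9997)
B - (C(34) - V) = 0 - (-9 - 1*(-27607/3944)) = 0 - (-9 + 27607/3944) = 0 - 1*(-7889/3944) = 0 + 7889/3944 = 7889/3944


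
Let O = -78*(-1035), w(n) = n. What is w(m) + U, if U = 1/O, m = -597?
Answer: -48195809/80730 ≈ -597.00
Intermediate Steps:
O = 80730
U = 1/80730 ≈ 1.2387e-5
w(m) + U = -597 + 1/80730 = -48195809/80730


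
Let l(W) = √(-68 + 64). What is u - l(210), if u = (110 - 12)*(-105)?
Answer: -10290 - 2*I ≈ -10290.0 - 2.0*I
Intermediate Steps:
u = -10290 (u = 98*(-105) = -10290)
l(W) = 2*I (l(W) = √(-4) = 2*I)
u - l(210) = -10290 - 2*I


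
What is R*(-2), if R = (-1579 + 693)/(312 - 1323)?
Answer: -1772/1011 ≈ -1.7527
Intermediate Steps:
R = 886/1011 (R = -886/(-1011) = -886*(-1/1011) = 886/1011 ≈ 0.87636)
R*(-2) = (886/1011)*(-2) = -1772/1011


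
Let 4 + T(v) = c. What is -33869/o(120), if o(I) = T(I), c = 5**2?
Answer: -33869/21 ≈ -1612.8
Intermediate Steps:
c = 25
T(v) = 21 (T(v) = -4 + 25 = 21)
o(I) = 21
-33869/o(120) = -33869/21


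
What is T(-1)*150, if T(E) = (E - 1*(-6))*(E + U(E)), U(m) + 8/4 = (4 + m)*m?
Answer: -4500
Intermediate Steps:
U(m) = -2 + m*(4 + m) (U(m) = -2 + (4 + m)*m = -2 + m*(4 + m))
T(E) = (6 + E)*(-2 + E² + 5*E) (T(E) = (E - 1*(-6))*(E + (-2 + E² + 4*E)) = (E + 6)*(-2 + E² + 5*E) = (6 + E)*(-2 + E² + 5*E))
T(-1)*150 = (-12 + (-1)³ + 11*(-1)² + 28*(-1))*150 = (-12 - 1 + 11*1 - 28)*150 = (-12 - 1 + 11 - 28)*150 = -30*150 = -4500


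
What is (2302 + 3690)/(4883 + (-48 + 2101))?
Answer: 749/867 ≈ 0.86390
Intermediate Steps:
(2302 + 3690)/(4883 + (-48 + 2101)) = 5992/(4883 + 2053) = 5992/6936 = 5992*(1/6936) = 749/867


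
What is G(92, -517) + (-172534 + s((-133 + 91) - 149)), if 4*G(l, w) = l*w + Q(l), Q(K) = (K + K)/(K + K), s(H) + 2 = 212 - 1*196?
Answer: -737643/4 ≈ -1.8441e+5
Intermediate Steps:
s(H) = 14 (s(H) = -2 + (212 - 1*196) = -2 + (212 - 196) = -2 + 16 = 14)
Q(K) = 1 (Q(K) = (2*K)/((2*K)) = (2*K)*(1/(2*K)) = 1)
G(l, w) = 1/4 + l*w/4 (G(l, w) = (l*w + 1)/4 = (1 + l*w)/4 = 1/4 + l*w/4)
G(92, -517) + (-172534 + s((-133 + 91) - 149)) = (1/4 + (1/4)*92*(-517)) + (-172534 + 14) = (1/4 - 11891) - 172520 = -47563/4 - 172520 = -737643/4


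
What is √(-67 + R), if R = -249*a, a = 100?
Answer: I*√24967 ≈ 158.01*I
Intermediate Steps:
R = -24900 (R = -249*100 = -24900)
√(-67 + R) = √(-67 - 24900) = √(-24967) = I*√24967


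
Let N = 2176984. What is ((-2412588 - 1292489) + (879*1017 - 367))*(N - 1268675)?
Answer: -2553711661809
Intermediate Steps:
((-2412588 - 1292489) + (879*1017 - 367))*(N - 1268675) = ((-2412588 - 1292489) + (879*1017 - 367))*(2176984 - 1268675) = (-3705077 + (893943 - 367))*908309 = (-3705077 + 893576)*908309 = -2811501*908309 = -2553711661809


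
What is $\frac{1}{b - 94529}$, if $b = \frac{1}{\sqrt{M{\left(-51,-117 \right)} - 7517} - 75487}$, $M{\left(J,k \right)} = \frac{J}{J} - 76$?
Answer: $- \frac{67331763192257}{6364804243692825781} + \frac{i \sqrt{1898}}{25459216974771303124} \approx -1.0579 \cdot 10^{-5} + 1.7112 \cdot 10^{-18} i$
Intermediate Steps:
$M{\left(J,k \right)} = -75$ ($M{\left(J,k \right)} = 1 - 76 = -75$)
$b = \frac{1}{-75487 + 2 i \sqrt{1898}}$ ($b = \frac{1}{\sqrt{-75 - 7517} - 75487} = \frac{1}{\sqrt{-7592} - 75487} = \frac{1}{2 i \sqrt{1898} - 75487} = \frac{1}{-75487 + 2 i \sqrt{1898}} \approx -1.3247 \cdot 10^{-5} - 1.529 \cdot 10^{-8} i$)
$\frac{1}{b - 94529} = \frac{1}{\left(- \frac{75487}{5698294761} - \frac{2 i \sqrt{1898}}{5698294761}\right) - 94529} = \frac{1}{- \frac{538654105538056}{5698294761} - \frac{2 i \sqrt{1898}}{5698294761}}$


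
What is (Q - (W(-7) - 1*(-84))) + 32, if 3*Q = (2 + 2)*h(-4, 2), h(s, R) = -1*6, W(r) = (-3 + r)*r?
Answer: -130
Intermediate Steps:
W(r) = r*(-3 + r)
h(s, R) = -6
Q = -8 (Q = ((2 + 2)*(-6))/3 = (4*(-6))/3 = (⅓)*(-24) = -8)
(Q - (W(-7) - 1*(-84))) + 32 = (-8 - (-7*(-3 - 7) - 1*(-84))) + 32 = (-8 - (-7*(-10) + 84)) + 32 = (-8 - (70 + 84)) + 32 = (-8 - 1*154) + 32 = (-8 - 154) + 32 = -162 + 32 = -130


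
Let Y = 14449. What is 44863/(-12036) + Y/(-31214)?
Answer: -46301819/11049756 ≈ -4.1903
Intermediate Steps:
44863/(-12036) + Y/(-31214) = 44863/(-12036) + 14449/(-31214) = 44863*(-1/12036) + 14449*(-1/31214) = -2639/708 - 14449/31214 = -46301819/11049756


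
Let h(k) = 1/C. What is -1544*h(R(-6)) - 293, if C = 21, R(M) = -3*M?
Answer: -7697/21 ≈ -366.52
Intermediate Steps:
h(k) = 1/21
-1544*h(R(-6)) - 293 = -1544*1/21 - 293 = -1544/21 - 293 = -7697/21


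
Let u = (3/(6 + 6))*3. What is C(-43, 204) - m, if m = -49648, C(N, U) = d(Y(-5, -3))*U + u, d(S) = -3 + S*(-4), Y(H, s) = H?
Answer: 212467/4 ≈ 53117.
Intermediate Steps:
d(S) = -3 - 4*S
u = ¾ (u = (3/12)*3 = (3*(1/12))*3 = (¼)*3 = ¾ ≈ 0.75000)
C(N, U) = ¾ + 17*U (C(N, U) = (-3 - 4*(-5))*U + ¾ = (-3 + 20)*U + ¾ = 17*U + ¾ = ¾ + 17*U)
C(-43, 204) - m = (¾ + 17*204) - 1*(-49648) = (¾ + 3468) + 49648 = 13875/4 + 49648 = 212467/4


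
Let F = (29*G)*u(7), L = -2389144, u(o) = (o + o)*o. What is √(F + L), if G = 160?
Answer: 6*I*√53734 ≈ 1390.8*I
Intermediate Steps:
u(o) = 2*o² (u(o) = (2*o)*o = 2*o²)
F = 454720 (F = (29*160)*(2*7²) = 4640*(2*49) = 4640*98 = 454720)
√(F + L) = √(454720 - 2389144) = √(-1934424) = 6*I*√53734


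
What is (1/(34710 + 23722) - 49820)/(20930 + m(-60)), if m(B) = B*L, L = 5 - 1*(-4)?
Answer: -2911082239/1191428480 ≈ -2.4434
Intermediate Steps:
L = 9 (L = 5 + 4 = 9)
m(B) = 9*B (m(B) = B*9 = 9*B)
(1/(34710 + 23722) - 49820)/(20930 + m(-60)) = (1/(34710 + 23722) - 49820)/(20930 + 9*(-60)) = (1/58432 - 49820)/(20930 - 540) = (1/58432 - 49820)/20390 = -2911082239/58432*1/20390 = -2911082239/1191428480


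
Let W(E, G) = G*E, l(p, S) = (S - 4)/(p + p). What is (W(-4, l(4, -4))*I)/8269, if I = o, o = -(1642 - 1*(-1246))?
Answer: -11552/8269 ≈ -1.3970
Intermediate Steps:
l(p, S) = (-4 + S)/(2*p) (l(p, S) = (-4 + S)/((2*p)) = (-4 + S)*(1/(2*p)) = (-4 + S)/(2*p))
o = -2888 (o = -(1642 + 1246) = -1*2888 = -2888)
W(E, G) = E*G
I = -2888
(W(-4, l(4, -4))*I)/8269 = (-2*(-4 - 4)/4*(-2888))/8269 = (-2*(-8)/4*(-2888))*(1/8269) = (-4*(-1)*(-2888))*(1/8269) = (4*(-2888))*(1/8269) = -11552*1/8269 = -11552/8269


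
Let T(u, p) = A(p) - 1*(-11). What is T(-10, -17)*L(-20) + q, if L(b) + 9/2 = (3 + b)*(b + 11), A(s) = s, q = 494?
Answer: -397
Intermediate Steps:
L(b) = -9/2 + (3 + b)*(11 + b) (L(b) = -9/2 + (3 + b)*(b + 11) = -9/2 + (3 + b)*(11 + b))
T(u, p) = 11 + p (T(u, p) = p - 1*(-11) = p + 11 = 11 + p)
T(-10, -17)*L(-20) + q = (11 - 17)*(57/2 + (-20)² + 14*(-20)) + 494 = -6*(57/2 + 400 - 280) + 494 = -6*297/2 + 494 = -891 + 494 = -397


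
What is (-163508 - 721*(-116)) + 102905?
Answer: 23033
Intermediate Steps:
(-163508 - 721*(-116)) + 102905 = (-163508 + 83636) + 102905 = -79872 + 102905 = 23033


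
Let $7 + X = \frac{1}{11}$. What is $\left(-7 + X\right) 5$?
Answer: $- \frac{765}{11} \approx -69.545$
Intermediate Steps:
$X = - \frac{76}{11}$ ($X = -7 + \frac{1}{11} = - \frac{76}{11} \approx -6.9091$)
$\left(-7 + X\right) 5 = \left(-7 - \frac{76}{11}\right) 5 = \left(- \frac{153}{11}\right) 5 = - \frac{765}{11}$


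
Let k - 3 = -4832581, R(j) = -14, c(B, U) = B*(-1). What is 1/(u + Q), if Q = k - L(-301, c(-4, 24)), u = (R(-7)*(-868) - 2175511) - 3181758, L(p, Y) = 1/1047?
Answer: -1047/10656046666 ≈ -9.8254e-8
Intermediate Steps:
c(B, U) = -B
L(p, Y) = 1/1047
k = -4832578 (k = 3 - 4832581 = -4832578)
u = -5345117 (u = (-14*(-868) - 2175511) - 3181758 = (12152 - 2175511) - 3181758 = -2163359 - 3181758 = -5345117)
Q = -5059709167/1047 (Q = -4832578 - 1*1/1047 = -4832578 - 1/1047 = -5059709167/1047 ≈ -4.8326e+6)
1/(u + Q) = 1/(-5345117 - 5059709167/1047) = 1/(-10656046666/1047) = -1047/10656046666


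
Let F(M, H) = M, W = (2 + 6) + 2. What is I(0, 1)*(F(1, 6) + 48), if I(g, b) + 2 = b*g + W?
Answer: 392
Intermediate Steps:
W = 10 (W = 8 + 2 = 10)
I(g, b) = 8 + b*g (I(g, b) = -2 + (b*g + 10) = -2 + (10 + b*g) = 8 + b*g)
I(0, 1)*(F(1, 6) + 48) = (8 + 1*0)*(1 + 48) = (8 + 0)*49 = 8*49 = 392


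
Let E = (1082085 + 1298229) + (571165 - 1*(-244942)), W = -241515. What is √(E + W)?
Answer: √2954906 ≈ 1719.0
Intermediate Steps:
E = 3196421 (E = 2380314 + (571165 + 244942) = 2380314 + 816107 = 3196421)
√(E + W) = √(3196421 - 241515) = √2954906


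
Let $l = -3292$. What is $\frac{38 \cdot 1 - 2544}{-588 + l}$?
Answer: $\frac{1253}{1940} \approx 0.64588$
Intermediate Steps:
$\frac{38 \cdot 1 - 2544}{-588 + l} = \frac{38 \cdot 1 - 2544}{-588 - 3292} = \frac{38 - 2544}{-3880} = \left(-2506\right) \left(- \frac{1}{3880}\right) = \frac{1253}{1940}$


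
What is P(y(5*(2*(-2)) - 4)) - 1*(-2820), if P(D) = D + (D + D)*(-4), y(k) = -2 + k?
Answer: 3002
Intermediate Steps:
P(D) = -7*D (P(D) = D + (2*D)*(-4) = D - 8*D = -7*D)
P(y(5*(2*(-2)) - 4)) - 1*(-2820) = -7*(-2 + (5*(2*(-2)) - 4)) - 1*(-2820) = -7*(-2 + (5*(-4) - 4)) + 2820 = -7*(-2 + (-20 - 4)) + 2820 = -7*(-2 - 24) + 2820 = -7*(-26) + 2820 = 182 + 2820 = 3002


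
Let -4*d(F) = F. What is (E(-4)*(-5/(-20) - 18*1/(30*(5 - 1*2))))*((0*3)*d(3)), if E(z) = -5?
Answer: 0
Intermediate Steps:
d(F) = -F/4
(E(-4)*(-5/(-20) - 18*1/(30*(5 - 1*2))))*((0*3)*d(3)) = (-5*(-5/(-20) - 18*1/(30*(5 - 1*2))))*((0*3)*(-¼*3)) = (-5*(-5*(-1/20) - 18*1/(30*(5 - 2))))*(0*(-¾)) = -5*(¼ - 18/(30*3))*0 = -5*(¼ - 18/90)*0 = -5*(¼ - 18*1/90)*0 = -5*(¼ - ⅕)*0 = -5*1/20*0 = -¼*0 = 0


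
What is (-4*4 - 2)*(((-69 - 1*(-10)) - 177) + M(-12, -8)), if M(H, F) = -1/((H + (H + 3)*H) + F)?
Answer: 186921/44 ≈ 4248.2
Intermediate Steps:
M(H, F) = -1/(F + H + H*(3 + H)) (M(H, F) = -1/((H + (3 + H)*H) + F) = -1/((H + H*(3 + H)) + F) = -1/(F + H + H*(3 + H)))
(-4*4 - 2)*(((-69 - 1*(-10)) - 177) + M(-12, -8)) = (-4*4 - 2)*(((-69 - 1*(-10)) - 177) - 1/(-8 + (-12)² + 4*(-12))) = (-16 - 2)*(((-69 + 10) - 177) - 1/(-8 + 144 - 48)) = -18*((-59 - 177) - 1/88) = -18*(-236 - 1*1/88) = -18*(-236 - 1/88) = -18*(-20769/88) = 186921/44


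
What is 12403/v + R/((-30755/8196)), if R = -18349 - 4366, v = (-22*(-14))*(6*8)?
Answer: 550550074405/90936384 ≈ 6054.2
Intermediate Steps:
v = 14784 (v = 308*48 = 14784)
R = -22715
12403/v + R/((-30755/8196)) = 12403/14784 - 22715/((-30755/8196)) = 12403*(1/14784) - 22715/((-30755*1/8196)) = 12403/14784 - 22715/(-30755/8196) = 12403/14784 - 22715*(-8196/30755) = 12403/14784 + 37234428/6151 = 550550074405/90936384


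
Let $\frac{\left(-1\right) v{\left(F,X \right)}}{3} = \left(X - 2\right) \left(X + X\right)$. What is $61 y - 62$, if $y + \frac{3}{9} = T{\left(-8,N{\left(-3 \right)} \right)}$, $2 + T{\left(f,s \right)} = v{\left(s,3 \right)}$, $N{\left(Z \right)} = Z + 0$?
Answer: $- \frac{3907}{3} \approx -1302.3$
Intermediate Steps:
$v{\left(F,X \right)} = - 6 X \left(-2 + X\right)$ ($v{\left(F,X \right)} = - 3 \left(X - 2\right) \left(X + X\right) = - 3 \left(-2 + X\right) 2 X = - 3 \cdot 2 X \left(-2 + X\right) = - 6 X \left(-2 + X\right)$)
$N{\left(Z \right)} = Z$
$T{\left(f,s \right)} = -20$ ($T{\left(f,s \right)} = -2 + 6 \cdot 3 \left(2 - 3\right) = -2 + 6 \cdot 3 \left(-1\right) = -2 - 18 = -20$)
$y = - \frac{61}{3}$ ($y = - \frac{1}{3} - 20 = - \frac{61}{3} \approx -20.333$)
$61 y - 62 = 61 \left(- \frac{61}{3}\right) - 62 = - \frac{3721}{3} - 62 = - \frac{3907}{3}$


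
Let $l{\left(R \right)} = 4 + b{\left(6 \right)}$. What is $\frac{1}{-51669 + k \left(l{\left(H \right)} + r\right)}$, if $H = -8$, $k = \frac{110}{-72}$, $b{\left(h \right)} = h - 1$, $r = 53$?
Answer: $- \frac{18}{931747} \approx -1.9319 \cdot 10^{-5}$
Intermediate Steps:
$b{\left(h \right)} = -1 + h$
$k = - \frac{55}{36}$ ($k = 110 \left(- \frac{1}{72}\right) = - \frac{55}{36} \approx -1.5278$)
$l{\left(R \right)} = 9$ ($l{\left(R \right)} = 4 + \left(-1 + 6\right) = 4 + 5 = 9$)
$\frac{1}{-51669 + k \left(l{\left(H \right)} + r\right)} = \frac{1}{-51669 - \frac{55 \left(9 + 53\right)}{36}} = \frac{1}{-51669 - \frac{1705}{18}} = \frac{1}{- \frac{931747}{18}} = - \frac{18}{931747}$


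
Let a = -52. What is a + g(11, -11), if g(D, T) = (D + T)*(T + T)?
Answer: -52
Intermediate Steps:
g(D, T) = 2*T*(D + T) (g(D, T) = (D + T)*(2*T) = 2*T*(D + T))
a + g(11, -11) = -52 + 2*(-11)*(11 - 11) = -52 + 2*(-11)*0 = -52 + 0 = -52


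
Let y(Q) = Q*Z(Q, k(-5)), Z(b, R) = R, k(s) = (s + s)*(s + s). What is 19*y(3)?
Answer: 5700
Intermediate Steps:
k(s) = 4*s² (k(s) = (2*s)*(2*s) = 4*s²)
y(Q) = 100*Q (y(Q) = Q*(4*(-5)²) = Q*(4*25) = Q*100 = 100*Q)
19*y(3) = 19*(100*3) = 19*300 = 5700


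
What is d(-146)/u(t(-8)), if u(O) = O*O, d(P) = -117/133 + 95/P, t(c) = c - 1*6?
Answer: -29717/3805928 ≈ -0.0078081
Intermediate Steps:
t(c) = -6 + c (t(c) = c - 6 = -6 + c)
d(P) = -117/133 + 95/P (d(P) = -117*1/133 + 95/P = -117/133 + 95/P)
u(O) = O**2
d(-146)/u(t(-8)) = (-117/133 + 95/(-146))/((-6 - 8)**2) = (-117/133 + 95*(-1/146))/((-14)**2) = (-117/133 - 95/146)/196 = -29717/19418*1/196 = -29717/3805928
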